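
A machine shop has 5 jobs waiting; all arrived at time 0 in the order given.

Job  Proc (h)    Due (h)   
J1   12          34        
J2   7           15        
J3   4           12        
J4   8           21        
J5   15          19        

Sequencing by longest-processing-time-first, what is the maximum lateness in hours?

34

LPT (decreasing processing time): J5 J1 J4 J2 J3.
J5: 0→15, due 19, lateness -4
J1: 15→27, due 34, lateness -7
J4: 27→35, due 21, lateness 14
J2: 35→42, due 15, lateness 27
J3: 42→46, due 12, lateness 34
Maximum = 34.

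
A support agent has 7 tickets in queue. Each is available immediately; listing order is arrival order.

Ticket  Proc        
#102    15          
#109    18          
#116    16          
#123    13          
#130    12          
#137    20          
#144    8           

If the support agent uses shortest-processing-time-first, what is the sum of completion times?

357

SPT (increasing processing time): #144 #130 #123 #102 #116 #109 #137.
#144: 0→8
#130: 8→20
#123: 20→33
#102: 33→48
#116: 48→64
#109: 64→82
#137: 82→102
Sum = 8+20+33+48+64+82+102 = 357.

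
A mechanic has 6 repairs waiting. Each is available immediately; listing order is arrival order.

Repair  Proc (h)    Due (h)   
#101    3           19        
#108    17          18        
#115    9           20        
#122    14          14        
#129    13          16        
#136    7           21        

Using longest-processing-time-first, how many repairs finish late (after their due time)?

5

LPT (decreasing processing time): #108 #122 #129 #115 #136 #101.
#108: 0→17, due 18, tardiness 0
#122: 17→31, due 14, tardiness 17
#129: 31→44, due 16, tardiness 28
#115: 44→53, due 20, tardiness 33
#136: 53→60, due 21, tardiness 39
#101: 60→63, due 19, tardiness 44
Late repairs: 5.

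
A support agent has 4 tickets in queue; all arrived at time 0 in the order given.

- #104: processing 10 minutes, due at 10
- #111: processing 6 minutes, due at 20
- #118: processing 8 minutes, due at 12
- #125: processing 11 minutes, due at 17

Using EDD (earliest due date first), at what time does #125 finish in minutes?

EDD (increasing due date): #104 #118 #125 #111.
#104: 0→10
#118: 10→18
#125: 18→29

29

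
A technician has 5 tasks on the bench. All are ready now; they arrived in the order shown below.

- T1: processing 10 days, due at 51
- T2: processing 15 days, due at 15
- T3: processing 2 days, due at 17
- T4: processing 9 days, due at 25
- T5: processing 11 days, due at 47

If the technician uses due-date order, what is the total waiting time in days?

EDD (increasing due date): T2 T3 T4 T5 T1.
T2: waits 0, runs 0→15
T3: waits 15, runs 15→17
T4: waits 17, runs 17→26
T5: waits 26, runs 26→37
T1: waits 37, runs 37→47
Sum = 0+15+17+26+37 = 95.

95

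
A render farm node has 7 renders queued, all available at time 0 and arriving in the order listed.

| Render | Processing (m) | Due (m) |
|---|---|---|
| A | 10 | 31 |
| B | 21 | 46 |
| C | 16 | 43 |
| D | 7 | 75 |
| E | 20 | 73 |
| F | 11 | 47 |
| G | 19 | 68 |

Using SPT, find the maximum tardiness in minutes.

58

SPT (increasing processing time): D A F C G E B.
D: 0→7, due 75, tardiness 0
A: 7→17, due 31, tardiness 0
F: 17→28, due 47, tardiness 0
C: 28→44, due 43, tardiness 1
G: 44→63, due 68, tardiness 0
E: 63→83, due 73, tardiness 10
B: 83→104, due 46, tardiness 58
Maximum = 58.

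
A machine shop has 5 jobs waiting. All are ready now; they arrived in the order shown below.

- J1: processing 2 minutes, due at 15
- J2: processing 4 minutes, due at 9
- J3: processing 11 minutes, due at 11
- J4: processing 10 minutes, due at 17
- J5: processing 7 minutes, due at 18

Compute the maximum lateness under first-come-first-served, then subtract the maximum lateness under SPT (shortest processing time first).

FIFO (arrival order): J1 J2 J3 J4 J5.
J1: 0→2, due 15, lateness -13
J2: 2→6, due 9, lateness -3
J3: 6→17, due 11, lateness 6
J4: 17→27, due 17, lateness 10
J5: 27→34, due 18, lateness 16
Maximum = 16.
SPT (increasing processing time): J1 J2 J5 J4 J3.
J1: 0→2, due 15, lateness -13
J2: 2→6, due 9, lateness -3
J5: 6→13, due 18, lateness -5
J4: 13→23, due 17, lateness 6
J3: 23→34, due 11, lateness 23
Maximum = 23.
Difference = 16 − 23 = -7.

-7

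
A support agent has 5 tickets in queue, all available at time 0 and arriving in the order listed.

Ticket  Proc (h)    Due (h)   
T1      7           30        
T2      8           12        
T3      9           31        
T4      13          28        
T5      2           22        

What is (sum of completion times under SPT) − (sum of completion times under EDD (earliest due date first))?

-17

SPT (increasing processing time): T5 T1 T2 T3 T4.
T5: 0→2
T1: 2→9
T2: 9→17
T3: 17→26
T4: 26→39
Sum = 2+9+17+26+39 = 93.
EDD (increasing due date): T2 T5 T4 T1 T3.
T2: 0→8
T5: 8→10
T4: 10→23
T1: 23→30
T3: 30→39
Sum = 8+10+23+30+39 = 110.
Difference = 93 − 110 = -17.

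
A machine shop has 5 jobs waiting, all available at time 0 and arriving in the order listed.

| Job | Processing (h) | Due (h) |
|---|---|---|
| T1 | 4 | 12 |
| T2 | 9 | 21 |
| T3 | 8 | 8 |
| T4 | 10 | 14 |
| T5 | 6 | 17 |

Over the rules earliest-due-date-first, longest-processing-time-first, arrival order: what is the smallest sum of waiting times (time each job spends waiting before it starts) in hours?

69

EDD (increasing due date): T3 T1 T4 T5 T2.
T3: waits 0, runs 0→8
T1: waits 8, runs 8→12
T4: waits 12, runs 12→22
T5: waits 22, runs 22→28
T2: waits 28, runs 28→37
Sum = 0+8+12+22+28 = 70.
LPT (decreasing processing time): T4 T2 T3 T5 T1.
T4: waits 0, runs 0→10
T2: waits 10, runs 10→19
T3: waits 19, runs 19→27
T5: waits 27, runs 27→33
T1: waits 33, runs 33→37
Sum = 0+10+19+27+33 = 89.
FIFO (arrival order): T1 T2 T3 T4 T5.
T1: waits 0, runs 0→4
T2: waits 4, runs 4→13
T3: waits 13, runs 13→21
T4: waits 21, runs 21→31
T5: waits 31, runs 31→37
Sum = 0+4+13+21+31 = 69.
EDD 70, LPT 89, FIFO 69 → minimum 69.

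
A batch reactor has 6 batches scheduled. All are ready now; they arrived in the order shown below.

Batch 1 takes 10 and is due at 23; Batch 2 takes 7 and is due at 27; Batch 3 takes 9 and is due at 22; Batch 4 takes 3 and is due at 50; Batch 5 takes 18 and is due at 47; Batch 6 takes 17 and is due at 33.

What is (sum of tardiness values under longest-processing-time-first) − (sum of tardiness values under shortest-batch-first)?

68

LPT (decreasing processing time): Batch 5 Batch 6 Batch 1 Batch 3 Batch 2 Batch 4.
Batch 5: 0→18, due 47, tardiness 0
Batch 6: 18→35, due 33, tardiness 2
Batch 1: 35→45, due 23, tardiness 22
Batch 3: 45→54, due 22, tardiness 32
Batch 2: 54→61, due 27, tardiness 34
Batch 4: 61→64, due 50, tardiness 14
Sum = 0+2+22+32+34+14 = 104.
SPT (increasing processing time): Batch 4 Batch 2 Batch 3 Batch 1 Batch 6 Batch 5.
Batch 4: 0→3, due 50, tardiness 0
Batch 2: 3→10, due 27, tardiness 0
Batch 3: 10→19, due 22, tardiness 0
Batch 1: 19→29, due 23, tardiness 6
Batch 6: 29→46, due 33, tardiness 13
Batch 5: 46→64, due 47, tardiness 17
Sum = 0+0+0+6+13+17 = 36.
Difference = 104 − 36 = 68.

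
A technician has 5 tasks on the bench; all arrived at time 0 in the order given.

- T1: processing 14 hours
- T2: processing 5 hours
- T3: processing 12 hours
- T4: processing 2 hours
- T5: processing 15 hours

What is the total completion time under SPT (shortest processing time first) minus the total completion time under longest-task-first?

-70

SPT (increasing processing time): T4 T2 T3 T1 T5.
T4: 0→2
T2: 2→7
T3: 7→19
T1: 19→33
T5: 33→48
Sum = 2+7+19+33+48 = 109.
LPT (decreasing processing time): T5 T1 T3 T2 T4.
T5: 0→15
T1: 15→29
T3: 29→41
T2: 41→46
T4: 46→48
Sum = 15+29+41+46+48 = 179.
Difference = 109 − 179 = -70.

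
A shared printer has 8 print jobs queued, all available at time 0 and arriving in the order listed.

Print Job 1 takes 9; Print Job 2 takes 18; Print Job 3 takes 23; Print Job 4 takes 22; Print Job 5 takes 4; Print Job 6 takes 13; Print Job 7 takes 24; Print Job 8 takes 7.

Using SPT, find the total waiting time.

288

SPT (increasing processing time): Print Job 5 Print Job 8 Print Job 1 Print Job 6 Print Job 2 Print Job 4 Print Job 3 Print Job 7.
Print Job 5: waits 0, runs 0→4
Print Job 8: waits 4, runs 4→11
Print Job 1: waits 11, runs 11→20
Print Job 6: waits 20, runs 20→33
Print Job 2: waits 33, runs 33→51
Print Job 4: waits 51, runs 51→73
Print Job 3: waits 73, runs 73→96
Print Job 7: waits 96, runs 96→120
Sum = 0+4+11+20+33+51+73+96 = 288.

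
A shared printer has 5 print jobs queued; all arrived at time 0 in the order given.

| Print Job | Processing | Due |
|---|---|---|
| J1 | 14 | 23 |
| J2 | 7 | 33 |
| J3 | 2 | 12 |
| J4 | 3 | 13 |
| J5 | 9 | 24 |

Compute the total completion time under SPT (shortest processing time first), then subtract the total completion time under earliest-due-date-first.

SPT (increasing processing time): J3 J4 J2 J5 J1.
J3: 0→2
J4: 2→5
J2: 5→12
J5: 12→21
J1: 21→35
Sum = 2+5+12+21+35 = 75.
EDD (increasing due date): J3 J4 J1 J5 J2.
J3: 0→2
J4: 2→5
J1: 5→19
J5: 19→28
J2: 28→35
Sum = 2+5+19+28+35 = 89.
Difference = 75 − 89 = -14.

-14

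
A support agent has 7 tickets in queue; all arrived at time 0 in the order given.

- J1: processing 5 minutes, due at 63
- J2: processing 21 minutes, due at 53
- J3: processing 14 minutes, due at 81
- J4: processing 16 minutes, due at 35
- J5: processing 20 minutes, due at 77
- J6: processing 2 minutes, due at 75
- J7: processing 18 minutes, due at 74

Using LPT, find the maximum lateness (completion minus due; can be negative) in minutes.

LPT (decreasing processing time): J2 J5 J7 J4 J3 J1 J6.
J2: 0→21, due 53, lateness -32
J5: 21→41, due 77, lateness -36
J7: 41→59, due 74, lateness -15
J4: 59→75, due 35, lateness 40
J3: 75→89, due 81, lateness 8
J1: 89→94, due 63, lateness 31
J6: 94→96, due 75, lateness 21
Maximum = 40.

40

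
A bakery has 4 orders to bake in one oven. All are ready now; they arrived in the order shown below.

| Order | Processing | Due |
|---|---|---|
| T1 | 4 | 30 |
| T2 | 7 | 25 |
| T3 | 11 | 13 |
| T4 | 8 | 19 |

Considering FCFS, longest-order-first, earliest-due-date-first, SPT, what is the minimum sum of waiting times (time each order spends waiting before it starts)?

FIFO (arrival order): T1 T2 T3 T4.
T1: waits 0, runs 0→4
T2: waits 4, runs 4→11
T3: waits 11, runs 11→22
T4: waits 22, runs 22→30
Sum = 0+4+11+22 = 37.
LPT (decreasing processing time): T3 T4 T2 T1.
T3: waits 0, runs 0→11
T4: waits 11, runs 11→19
T2: waits 19, runs 19→26
T1: waits 26, runs 26→30
Sum = 0+11+19+26 = 56.
EDD (increasing due date): T3 T4 T2 T1.
T3: waits 0, runs 0→11
T4: waits 11, runs 11→19
T2: waits 19, runs 19→26
T1: waits 26, runs 26→30
Sum = 0+11+19+26 = 56.
SPT (increasing processing time): T1 T2 T4 T3.
T1: waits 0, runs 0→4
T2: waits 4, runs 4→11
T4: waits 11, runs 11→19
T3: waits 19, runs 19→30
Sum = 0+4+11+19 = 34.
FIFO 37, LPT 56, EDD 56, SPT 34 → minimum 34.

34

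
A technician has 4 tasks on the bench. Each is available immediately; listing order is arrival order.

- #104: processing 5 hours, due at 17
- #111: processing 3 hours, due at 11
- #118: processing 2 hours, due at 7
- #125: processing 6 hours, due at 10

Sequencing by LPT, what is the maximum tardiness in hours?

9

LPT (decreasing processing time): #125 #104 #111 #118.
#125: 0→6, due 10, tardiness 0
#104: 6→11, due 17, tardiness 0
#111: 11→14, due 11, tardiness 3
#118: 14→16, due 7, tardiness 9
Maximum = 9.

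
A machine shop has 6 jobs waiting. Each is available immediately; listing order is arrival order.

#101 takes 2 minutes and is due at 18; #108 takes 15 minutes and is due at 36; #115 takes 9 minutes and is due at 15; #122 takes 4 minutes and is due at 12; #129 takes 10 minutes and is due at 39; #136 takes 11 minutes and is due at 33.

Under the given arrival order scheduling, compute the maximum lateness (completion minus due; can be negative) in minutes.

FIFO (arrival order): #101 #108 #115 #122 #129 #136.
#101: 0→2, due 18, lateness -16
#108: 2→17, due 36, lateness -19
#115: 17→26, due 15, lateness 11
#122: 26→30, due 12, lateness 18
#129: 30→40, due 39, lateness 1
#136: 40→51, due 33, lateness 18
Maximum = 18.

18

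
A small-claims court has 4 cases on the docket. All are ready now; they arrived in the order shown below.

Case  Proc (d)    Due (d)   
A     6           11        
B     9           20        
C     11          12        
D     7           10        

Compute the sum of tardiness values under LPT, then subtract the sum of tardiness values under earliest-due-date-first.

LPT (decreasing processing time): C B D A.
C: 0→11, due 12, tardiness 0
B: 11→20, due 20, tardiness 0
D: 20→27, due 10, tardiness 17
A: 27→33, due 11, tardiness 22
Sum = 0+0+17+22 = 39.
EDD (increasing due date): D A C B.
D: 0→7, due 10, tardiness 0
A: 7→13, due 11, tardiness 2
C: 13→24, due 12, tardiness 12
B: 24→33, due 20, tardiness 13
Sum = 0+2+12+13 = 27.
Difference = 39 − 27 = 12.

12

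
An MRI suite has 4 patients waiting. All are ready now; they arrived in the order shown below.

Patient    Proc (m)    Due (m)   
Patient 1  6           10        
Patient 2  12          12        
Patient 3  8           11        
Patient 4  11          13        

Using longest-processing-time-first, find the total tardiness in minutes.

57

LPT (decreasing processing time): Patient 2 Patient 4 Patient 3 Patient 1.
Patient 2: 0→12, due 12, tardiness 0
Patient 4: 12→23, due 13, tardiness 10
Patient 3: 23→31, due 11, tardiness 20
Patient 1: 31→37, due 10, tardiness 27
Sum = 0+10+20+27 = 57.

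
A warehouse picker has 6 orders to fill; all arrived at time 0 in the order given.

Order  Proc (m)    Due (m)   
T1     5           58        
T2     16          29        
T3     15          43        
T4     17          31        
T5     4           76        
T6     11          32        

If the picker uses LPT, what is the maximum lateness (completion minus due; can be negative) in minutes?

27

LPT (decreasing processing time): T4 T2 T3 T6 T1 T5.
T4: 0→17, due 31, lateness -14
T2: 17→33, due 29, lateness 4
T3: 33→48, due 43, lateness 5
T6: 48→59, due 32, lateness 27
T1: 59→64, due 58, lateness 6
T5: 64→68, due 76, lateness -8
Maximum = 27.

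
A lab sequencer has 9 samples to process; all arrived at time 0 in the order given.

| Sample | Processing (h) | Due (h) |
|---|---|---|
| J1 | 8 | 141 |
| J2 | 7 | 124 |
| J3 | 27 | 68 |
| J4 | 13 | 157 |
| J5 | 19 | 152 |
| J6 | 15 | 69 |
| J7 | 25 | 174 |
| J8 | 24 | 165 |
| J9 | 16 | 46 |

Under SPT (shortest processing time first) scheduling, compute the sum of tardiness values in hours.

SPT (increasing processing time): J2 J1 J4 J6 J9 J5 J8 J7 J3.
J2: 0→7, due 124, tardiness 0
J1: 7→15, due 141, tardiness 0
J4: 15→28, due 157, tardiness 0
J6: 28→43, due 69, tardiness 0
J9: 43→59, due 46, tardiness 13
J5: 59→78, due 152, tardiness 0
J8: 78→102, due 165, tardiness 0
J7: 102→127, due 174, tardiness 0
J3: 127→154, due 68, tardiness 86
Sum = 0+0+0+0+13+0+0+0+86 = 99.

99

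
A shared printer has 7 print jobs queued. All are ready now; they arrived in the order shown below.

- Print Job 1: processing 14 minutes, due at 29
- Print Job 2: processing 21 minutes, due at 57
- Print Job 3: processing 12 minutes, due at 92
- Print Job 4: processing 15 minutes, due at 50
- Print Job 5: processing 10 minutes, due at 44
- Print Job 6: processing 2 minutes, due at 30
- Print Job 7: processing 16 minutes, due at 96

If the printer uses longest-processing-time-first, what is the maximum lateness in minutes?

60

LPT (decreasing processing time): Print Job 2 Print Job 7 Print Job 4 Print Job 1 Print Job 3 Print Job 5 Print Job 6.
Print Job 2: 0→21, due 57, lateness -36
Print Job 7: 21→37, due 96, lateness -59
Print Job 4: 37→52, due 50, lateness 2
Print Job 1: 52→66, due 29, lateness 37
Print Job 3: 66→78, due 92, lateness -14
Print Job 5: 78→88, due 44, lateness 44
Print Job 6: 88→90, due 30, lateness 60
Maximum = 60.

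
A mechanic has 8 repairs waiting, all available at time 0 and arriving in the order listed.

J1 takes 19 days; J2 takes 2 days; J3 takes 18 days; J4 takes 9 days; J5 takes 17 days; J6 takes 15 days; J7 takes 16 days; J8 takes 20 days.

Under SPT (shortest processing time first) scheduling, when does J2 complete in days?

SPT (increasing processing time): J2 J4 J6 J7 J5 J3 J1 J8.
J2: 0→2

2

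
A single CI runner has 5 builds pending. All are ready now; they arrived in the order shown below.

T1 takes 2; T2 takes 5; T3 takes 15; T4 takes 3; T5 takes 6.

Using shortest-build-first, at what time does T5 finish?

16

SPT (increasing processing time): T1 T4 T2 T5 T3.
T1: 0→2
T4: 2→5
T2: 5→10
T5: 10→16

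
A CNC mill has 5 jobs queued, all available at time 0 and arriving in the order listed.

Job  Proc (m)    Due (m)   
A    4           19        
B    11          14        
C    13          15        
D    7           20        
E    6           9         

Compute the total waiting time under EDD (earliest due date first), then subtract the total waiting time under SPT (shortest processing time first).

EDD (increasing due date): E B C A D.
E: waits 0, runs 0→6
B: waits 6, runs 6→17
C: waits 17, runs 17→30
A: waits 30, runs 30→34
D: waits 34, runs 34→41
Sum = 0+6+17+30+34 = 87.
SPT (increasing processing time): A E D B C.
A: waits 0, runs 0→4
E: waits 4, runs 4→10
D: waits 10, runs 10→17
B: waits 17, runs 17→28
C: waits 28, runs 28→41
Sum = 0+4+10+17+28 = 59.
Difference = 87 − 59 = 28.

28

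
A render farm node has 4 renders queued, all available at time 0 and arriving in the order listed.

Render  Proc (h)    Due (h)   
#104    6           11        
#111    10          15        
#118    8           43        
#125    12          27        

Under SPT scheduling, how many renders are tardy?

2

SPT (increasing processing time): #104 #118 #111 #125.
#104: 0→6, due 11, tardiness 0
#118: 6→14, due 43, tardiness 0
#111: 14→24, due 15, tardiness 9
#125: 24→36, due 27, tardiness 9
Late renders: 2.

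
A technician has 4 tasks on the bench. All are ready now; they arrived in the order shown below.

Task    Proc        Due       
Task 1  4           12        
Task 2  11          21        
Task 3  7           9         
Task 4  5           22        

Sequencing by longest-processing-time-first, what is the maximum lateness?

15

LPT (decreasing processing time): Task 2 Task 3 Task 4 Task 1.
Task 2: 0→11, due 21, lateness -10
Task 3: 11→18, due 9, lateness 9
Task 4: 18→23, due 22, lateness 1
Task 1: 23→27, due 12, lateness 15
Maximum = 15.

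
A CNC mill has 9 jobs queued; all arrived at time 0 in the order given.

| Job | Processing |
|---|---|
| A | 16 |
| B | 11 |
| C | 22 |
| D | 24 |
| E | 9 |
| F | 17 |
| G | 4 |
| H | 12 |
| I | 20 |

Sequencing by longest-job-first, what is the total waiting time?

LPT (decreasing processing time): D C I F A H B E G.
D: waits 0, runs 0→24
C: waits 24, runs 24→46
I: waits 46, runs 46→66
F: waits 66, runs 66→83
A: waits 83, runs 83→99
H: waits 99, runs 99→111
B: waits 111, runs 111→122
E: waits 122, runs 122→131
G: waits 131, runs 131→135
Sum = 0+24+46+66+83+99+111+122+131 = 682.

682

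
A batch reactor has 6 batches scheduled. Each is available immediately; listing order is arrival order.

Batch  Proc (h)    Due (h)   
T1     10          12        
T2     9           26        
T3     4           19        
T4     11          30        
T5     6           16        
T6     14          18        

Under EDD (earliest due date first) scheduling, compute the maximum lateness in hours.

EDD (increasing due date): T1 T5 T6 T3 T2 T4.
T1: 0→10, due 12, lateness -2
T5: 10→16, due 16, lateness 0
T6: 16→30, due 18, lateness 12
T3: 30→34, due 19, lateness 15
T2: 34→43, due 26, lateness 17
T4: 43→54, due 30, lateness 24
Maximum = 24.

24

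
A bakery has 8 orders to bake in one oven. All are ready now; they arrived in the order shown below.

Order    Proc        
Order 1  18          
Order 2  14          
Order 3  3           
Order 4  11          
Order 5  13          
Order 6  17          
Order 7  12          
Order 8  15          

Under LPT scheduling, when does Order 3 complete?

103

LPT (decreasing processing time): Order 1 Order 6 Order 8 Order 2 Order 5 Order 7 Order 4 Order 3.
Order 1: 0→18
Order 6: 18→35
Order 8: 35→50
Order 2: 50→64
Order 5: 64→77
Order 7: 77→89
Order 4: 89→100
Order 3: 100→103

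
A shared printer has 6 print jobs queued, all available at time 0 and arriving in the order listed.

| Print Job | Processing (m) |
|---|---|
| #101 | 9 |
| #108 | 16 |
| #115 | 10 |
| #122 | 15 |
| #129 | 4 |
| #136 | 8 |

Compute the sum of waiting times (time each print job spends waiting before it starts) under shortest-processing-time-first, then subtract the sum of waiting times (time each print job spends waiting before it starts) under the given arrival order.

-59

SPT (increasing processing time): #129 #136 #101 #115 #122 #108.
#129: waits 0, runs 0→4
#136: waits 4, runs 4→12
#101: waits 12, runs 12→21
#115: waits 21, runs 21→31
#122: waits 31, runs 31→46
#108: waits 46, runs 46→62
Sum = 0+4+12+21+31+46 = 114.
FIFO (arrival order): #101 #108 #115 #122 #129 #136.
#101: waits 0, runs 0→9
#108: waits 9, runs 9→25
#115: waits 25, runs 25→35
#122: waits 35, runs 35→50
#129: waits 50, runs 50→54
#136: waits 54, runs 54→62
Sum = 0+9+25+35+50+54 = 173.
Difference = 114 − 173 = -59.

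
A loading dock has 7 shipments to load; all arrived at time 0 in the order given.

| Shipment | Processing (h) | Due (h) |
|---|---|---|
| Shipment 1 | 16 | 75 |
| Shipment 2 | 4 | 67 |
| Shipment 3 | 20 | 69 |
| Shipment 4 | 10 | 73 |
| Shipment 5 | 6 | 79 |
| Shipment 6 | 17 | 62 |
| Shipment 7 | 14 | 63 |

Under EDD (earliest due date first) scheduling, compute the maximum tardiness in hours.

8

EDD (increasing due date): Shipment 6 Shipment 7 Shipment 2 Shipment 3 Shipment 4 Shipment 1 Shipment 5.
Shipment 6: 0→17, due 62, tardiness 0
Shipment 7: 17→31, due 63, tardiness 0
Shipment 2: 31→35, due 67, tardiness 0
Shipment 3: 35→55, due 69, tardiness 0
Shipment 4: 55→65, due 73, tardiness 0
Shipment 1: 65→81, due 75, tardiness 6
Shipment 5: 81→87, due 79, tardiness 8
Maximum = 8.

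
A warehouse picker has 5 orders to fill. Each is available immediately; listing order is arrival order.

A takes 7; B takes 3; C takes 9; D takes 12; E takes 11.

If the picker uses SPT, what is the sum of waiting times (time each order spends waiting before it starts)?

62

SPT (increasing processing time): B A C E D.
B: waits 0, runs 0→3
A: waits 3, runs 3→10
C: waits 10, runs 10→19
E: waits 19, runs 19→30
D: waits 30, runs 30→42
Sum = 0+3+10+19+30 = 62.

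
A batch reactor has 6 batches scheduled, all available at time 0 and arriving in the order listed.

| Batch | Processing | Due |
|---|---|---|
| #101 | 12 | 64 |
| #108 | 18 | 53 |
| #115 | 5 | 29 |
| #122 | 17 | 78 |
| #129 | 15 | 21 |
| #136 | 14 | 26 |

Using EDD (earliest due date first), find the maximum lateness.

EDD (increasing due date): #129 #136 #115 #108 #101 #122.
#129: 0→15, due 21, lateness -6
#136: 15→29, due 26, lateness 3
#115: 29→34, due 29, lateness 5
#108: 34→52, due 53, lateness -1
#101: 52→64, due 64, lateness 0
#122: 64→81, due 78, lateness 3
Maximum = 5.

5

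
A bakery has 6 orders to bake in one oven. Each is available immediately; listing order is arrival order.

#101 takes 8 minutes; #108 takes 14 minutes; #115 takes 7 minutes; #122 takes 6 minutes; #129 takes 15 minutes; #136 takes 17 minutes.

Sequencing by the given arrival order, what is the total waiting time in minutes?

FIFO (arrival order): #101 #108 #115 #122 #129 #136.
#101: waits 0, runs 0→8
#108: waits 8, runs 8→22
#115: waits 22, runs 22→29
#122: waits 29, runs 29→35
#129: waits 35, runs 35→50
#136: waits 50, runs 50→67
Sum = 0+8+22+29+35+50 = 144.

144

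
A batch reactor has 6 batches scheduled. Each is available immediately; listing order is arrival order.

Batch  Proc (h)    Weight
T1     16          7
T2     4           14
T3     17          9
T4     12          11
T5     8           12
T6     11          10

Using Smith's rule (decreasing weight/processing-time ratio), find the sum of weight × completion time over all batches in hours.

WSPT (decreasing weight/processing-time ratio): T2 T5 T4 T6 T3 T1.
T2: finishes 4, weight 14, w·C = 56
T5: finishes 12, weight 12, w·C = 144
T4: finishes 24, weight 11, w·C = 264
T6: finishes 35, weight 10, w·C = 350
T3: finishes 52, weight 9, w·C = 468
T1: finishes 68, weight 7, w·C = 476
Sum = 56+144+264+350+468+476 = 1758.

1758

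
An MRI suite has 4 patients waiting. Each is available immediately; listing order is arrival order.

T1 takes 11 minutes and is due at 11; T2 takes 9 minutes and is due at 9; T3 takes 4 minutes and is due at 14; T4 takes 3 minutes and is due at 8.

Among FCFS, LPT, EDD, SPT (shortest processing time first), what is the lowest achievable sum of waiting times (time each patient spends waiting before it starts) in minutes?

FIFO (arrival order): T1 T2 T3 T4.
T1: waits 0, runs 0→11
T2: waits 11, runs 11→20
T3: waits 20, runs 20→24
T4: waits 24, runs 24→27
Sum = 0+11+20+24 = 55.
LPT (decreasing processing time): T1 T2 T3 T4.
T1: waits 0, runs 0→11
T2: waits 11, runs 11→20
T3: waits 20, runs 20→24
T4: waits 24, runs 24→27
Sum = 0+11+20+24 = 55.
EDD (increasing due date): T4 T2 T1 T3.
T4: waits 0, runs 0→3
T2: waits 3, runs 3→12
T1: waits 12, runs 12→23
T3: waits 23, runs 23→27
Sum = 0+3+12+23 = 38.
SPT (increasing processing time): T4 T3 T2 T1.
T4: waits 0, runs 0→3
T3: waits 3, runs 3→7
T2: waits 7, runs 7→16
T1: waits 16, runs 16→27
Sum = 0+3+7+16 = 26.
FIFO 55, LPT 55, EDD 38, SPT 26 → minimum 26.

26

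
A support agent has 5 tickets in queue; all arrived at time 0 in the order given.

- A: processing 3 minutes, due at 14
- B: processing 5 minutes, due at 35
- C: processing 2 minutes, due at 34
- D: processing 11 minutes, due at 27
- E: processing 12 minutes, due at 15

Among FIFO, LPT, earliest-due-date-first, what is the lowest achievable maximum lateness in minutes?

FIFO (arrival order): A B C D E.
A: 0→3, due 14, lateness -11
B: 3→8, due 35, lateness -27
C: 8→10, due 34, lateness -24
D: 10→21, due 27, lateness -6
E: 21→33, due 15, lateness 18
Maximum = 18.
LPT (decreasing processing time): E D B A C.
E: 0→12, due 15, lateness -3
D: 12→23, due 27, lateness -4
B: 23→28, due 35, lateness -7
A: 28→31, due 14, lateness 17
C: 31→33, due 34, lateness -1
Maximum = 17.
EDD (increasing due date): A E D C B.
A: 0→3, due 14, lateness -11
E: 3→15, due 15, lateness 0
D: 15→26, due 27, lateness -1
C: 26→28, due 34, lateness -6
B: 28→33, due 35, lateness -2
Maximum = 0.
FIFO 18, LPT 17, EDD 0 → minimum 0.

0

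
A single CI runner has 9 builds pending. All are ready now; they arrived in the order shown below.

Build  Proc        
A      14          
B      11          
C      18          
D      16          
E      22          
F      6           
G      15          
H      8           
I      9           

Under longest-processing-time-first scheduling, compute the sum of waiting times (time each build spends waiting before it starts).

LPT (decreasing processing time): E C D G A B I H F.
E: waits 0, runs 0→22
C: waits 22, runs 22→40
D: waits 40, runs 40→56
G: waits 56, runs 56→71
A: waits 71, runs 71→85
B: waits 85, runs 85→96
I: waits 96, runs 96→105
H: waits 105, runs 105→113
F: waits 113, runs 113→119
Sum = 0+22+40+56+71+85+96+105+113 = 588.

588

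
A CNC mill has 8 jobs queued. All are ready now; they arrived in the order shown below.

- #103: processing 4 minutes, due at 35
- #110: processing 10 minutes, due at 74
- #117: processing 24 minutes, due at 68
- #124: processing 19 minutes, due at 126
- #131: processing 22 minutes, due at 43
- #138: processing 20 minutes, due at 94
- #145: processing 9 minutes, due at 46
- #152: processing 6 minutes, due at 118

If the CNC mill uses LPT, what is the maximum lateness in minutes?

LPT (decreasing processing time): #117 #131 #138 #124 #110 #145 #152 #103.
#117: 0→24, due 68, lateness -44
#131: 24→46, due 43, lateness 3
#138: 46→66, due 94, lateness -28
#124: 66→85, due 126, lateness -41
#110: 85→95, due 74, lateness 21
#145: 95→104, due 46, lateness 58
#152: 104→110, due 118, lateness -8
#103: 110→114, due 35, lateness 79
Maximum = 79.

79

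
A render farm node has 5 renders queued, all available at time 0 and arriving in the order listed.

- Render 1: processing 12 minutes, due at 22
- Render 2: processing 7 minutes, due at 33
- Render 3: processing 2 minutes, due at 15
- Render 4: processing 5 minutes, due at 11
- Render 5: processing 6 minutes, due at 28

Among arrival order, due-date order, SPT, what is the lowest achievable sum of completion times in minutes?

FIFO (arrival order): Render 1 Render 2 Render 3 Render 4 Render 5.
Render 1: 0→12
Render 2: 12→19
Render 3: 19→21
Render 4: 21→26
Render 5: 26→32
Sum = 12+19+21+26+32 = 110.
EDD (increasing due date): Render 4 Render 3 Render 1 Render 5 Render 2.
Render 4: 0→5
Render 3: 5→7
Render 1: 7→19
Render 5: 19→25
Render 2: 25→32
Sum = 5+7+19+25+32 = 88.
SPT (increasing processing time): Render 3 Render 4 Render 5 Render 2 Render 1.
Render 3: 0→2
Render 4: 2→7
Render 5: 7→13
Render 2: 13→20
Render 1: 20→32
Sum = 2+7+13+20+32 = 74.
FIFO 110, EDD 88, SPT 74 → minimum 74.

74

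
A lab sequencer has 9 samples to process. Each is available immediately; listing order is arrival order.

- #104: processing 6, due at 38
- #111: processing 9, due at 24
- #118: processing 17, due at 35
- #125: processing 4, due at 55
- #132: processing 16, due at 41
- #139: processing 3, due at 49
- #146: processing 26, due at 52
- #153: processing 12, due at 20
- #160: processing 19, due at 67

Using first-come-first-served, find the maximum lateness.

73

FIFO (arrival order): #104 #111 #118 #125 #132 #139 #146 #153 #160.
#104: 0→6, due 38, lateness -32
#111: 6→15, due 24, lateness -9
#118: 15→32, due 35, lateness -3
#125: 32→36, due 55, lateness -19
#132: 36→52, due 41, lateness 11
#139: 52→55, due 49, lateness 6
#146: 55→81, due 52, lateness 29
#153: 81→93, due 20, lateness 73
#160: 93→112, due 67, lateness 45
Maximum = 73.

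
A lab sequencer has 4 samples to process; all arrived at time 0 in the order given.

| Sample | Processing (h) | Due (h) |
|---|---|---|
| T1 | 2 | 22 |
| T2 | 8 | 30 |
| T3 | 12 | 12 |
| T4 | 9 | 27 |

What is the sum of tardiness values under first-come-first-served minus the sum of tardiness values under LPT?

5

FIFO (arrival order): T1 T2 T3 T4.
T1: 0→2, due 22, tardiness 0
T2: 2→10, due 30, tardiness 0
T3: 10→22, due 12, tardiness 10
T4: 22→31, due 27, tardiness 4
Sum = 0+0+10+4 = 14.
LPT (decreasing processing time): T3 T4 T2 T1.
T3: 0→12, due 12, tardiness 0
T4: 12→21, due 27, tardiness 0
T2: 21→29, due 30, tardiness 0
T1: 29→31, due 22, tardiness 9
Sum = 0+0+0+9 = 9.
Difference = 14 − 9 = 5.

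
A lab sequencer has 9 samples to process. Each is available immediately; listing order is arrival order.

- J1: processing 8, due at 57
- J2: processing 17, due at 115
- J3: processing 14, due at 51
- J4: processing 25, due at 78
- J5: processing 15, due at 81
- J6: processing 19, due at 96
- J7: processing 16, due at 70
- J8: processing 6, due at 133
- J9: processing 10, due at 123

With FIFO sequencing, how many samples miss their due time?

FIFO (arrival order): J1 J2 J3 J4 J5 J6 J7 J8 J9.
J1: 0→8, due 57, tardiness 0
J2: 8→25, due 115, tardiness 0
J3: 25→39, due 51, tardiness 0
J4: 39→64, due 78, tardiness 0
J5: 64→79, due 81, tardiness 0
J6: 79→98, due 96, tardiness 2
J7: 98→114, due 70, tardiness 44
J8: 114→120, due 133, tardiness 0
J9: 120→130, due 123, tardiness 7
Late samples: 3.

3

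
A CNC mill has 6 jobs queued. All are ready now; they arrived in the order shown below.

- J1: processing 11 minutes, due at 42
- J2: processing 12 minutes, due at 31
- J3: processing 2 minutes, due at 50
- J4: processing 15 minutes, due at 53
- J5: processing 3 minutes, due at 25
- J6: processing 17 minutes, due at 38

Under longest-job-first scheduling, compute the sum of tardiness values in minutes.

69

LPT (decreasing processing time): J6 J4 J2 J1 J5 J3.
J6: 0→17, due 38, tardiness 0
J4: 17→32, due 53, tardiness 0
J2: 32→44, due 31, tardiness 13
J1: 44→55, due 42, tardiness 13
J5: 55→58, due 25, tardiness 33
J3: 58→60, due 50, tardiness 10
Sum = 0+0+13+13+33+10 = 69.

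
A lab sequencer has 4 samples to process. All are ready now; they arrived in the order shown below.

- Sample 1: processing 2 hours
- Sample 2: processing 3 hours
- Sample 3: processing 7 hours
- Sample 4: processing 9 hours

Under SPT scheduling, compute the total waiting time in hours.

SPT (increasing processing time): Sample 1 Sample 2 Sample 3 Sample 4.
Sample 1: waits 0, runs 0→2
Sample 2: waits 2, runs 2→5
Sample 3: waits 5, runs 5→12
Sample 4: waits 12, runs 12→21
Sum = 0+2+5+12 = 19.

19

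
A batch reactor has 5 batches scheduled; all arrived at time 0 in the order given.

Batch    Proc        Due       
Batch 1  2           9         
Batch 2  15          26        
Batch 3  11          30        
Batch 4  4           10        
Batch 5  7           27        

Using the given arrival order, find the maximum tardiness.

22

FIFO (arrival order): Batch 1 Batch 2 Batch 3 Batch 4 Batch 5.
Batch 1: 0→2, due 9, tardiness 0
Batch 2: 2→17, due 26, tardiness 0
Batch 3: 17→28, due 30, tardiness 0
Batch 4: 28→32, due 10, tardiness 22
Batch 5: 32→39, due 27, tardiness 12
Maximum = 22.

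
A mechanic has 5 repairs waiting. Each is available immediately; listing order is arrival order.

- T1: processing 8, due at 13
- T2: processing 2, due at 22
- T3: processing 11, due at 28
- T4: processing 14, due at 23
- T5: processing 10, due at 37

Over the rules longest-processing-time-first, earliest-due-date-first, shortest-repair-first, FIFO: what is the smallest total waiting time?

LPT (decreasing processing time): T4 T3 T5 T1 T2.
T4: waits 0, runs 0→14
T3: waits 14, runs 14→25
T5: waits 25, runs 25→35
T1: waits 35, runs 35→43
T2: waits 43, runs 43→45
Sum = 0+14+25+35+43 = 117.
EDD (increasing due date): T1 T2 T4 T3 T5.
T1: waits 0, runs 0→8
T2: waits 8, runs 8→10
T4: waits 10, runs 10→24
T3: waits 24, runs 24→35
T5: waits 35, runs 35→45
Sum = 0+8+10+24+35 = 77.
SPT (increasing processing time): T2 T1 T5 T3 T4.
T2: waits 0, runs 0→2
T1: waits 2, runs 2→10
T5: waits 10, runs 10→20
T3: waits 20, runs 20→31
T4: waits 31, runs 31→45
Sum = 0+2+10+20+31 = 63.
FIFO (arrival order): T1 T2 T3 T4 T5.
T1: waits 0, runs 0→8
T2: waits 8, runs 8→10
T3: waits 10, runs 10→21
T4: waits 21, runs 21→35
T5: waits 35, runs 35→45
Sum = 0+8+10+21+35 = 74.
LPT 117, EDD 77, SPT 63, FIFO 74 → minimum 63.

63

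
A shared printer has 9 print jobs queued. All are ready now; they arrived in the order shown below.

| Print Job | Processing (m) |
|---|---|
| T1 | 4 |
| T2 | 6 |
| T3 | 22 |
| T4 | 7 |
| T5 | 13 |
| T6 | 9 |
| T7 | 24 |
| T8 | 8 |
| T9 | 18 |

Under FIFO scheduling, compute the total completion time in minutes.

FIFO (arrival order): T1 T2 T3 T4 T5 T6 T7 T8 T9.
T1: 0→4
T2: 4→10
T3: 10→32
T4: 32→39
T5: 39→52
T6: 52→61
T7: 61→85
T8: 85→93
T9: 93→111
Sum = 4+10+32+39+52+61+85+93+111 = 487.

487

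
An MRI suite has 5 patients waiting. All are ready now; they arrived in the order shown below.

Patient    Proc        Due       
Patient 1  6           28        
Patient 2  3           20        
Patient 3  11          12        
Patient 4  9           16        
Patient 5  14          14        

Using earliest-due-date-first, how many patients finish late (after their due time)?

4

EDD (increasing due date): Patient 3 Patient 5 Patient 4 Patient 2 Patient 1.
Patient 3: 0→11, due 12, tardiness 0
Patient 5: 11→25, due 14, tardiness 11
Patient 4: 25→34, due 16, tardiness 18
Patient 2: 34→37, due 20, tardiness 17
Patient 1: 37→43, due 28, tardiness 15
Late patients: 4.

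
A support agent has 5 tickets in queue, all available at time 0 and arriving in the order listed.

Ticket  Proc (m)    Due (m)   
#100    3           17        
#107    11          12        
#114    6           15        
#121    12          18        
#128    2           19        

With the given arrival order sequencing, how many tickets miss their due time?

FIFO (arrival order): #100 #107 #114 #121 #128.
#100: 0→3, due 17, tardiness 0
#107: 3→14, due 12, tardiness 2
#114: 14→20, due 15, tardiness 5
#121: 20→32, due 18, tardiness 14
#128: 32→34, due 19, tardiness 15
Late tickets: 4.

4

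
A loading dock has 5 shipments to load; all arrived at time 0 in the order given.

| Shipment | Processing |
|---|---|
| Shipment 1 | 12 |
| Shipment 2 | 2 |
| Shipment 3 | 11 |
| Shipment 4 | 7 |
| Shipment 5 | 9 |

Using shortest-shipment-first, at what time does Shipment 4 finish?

SPT (increasing processing time): Shipment 2 Shipment 4 Shipment 5 Shipment 3 Shipment 1.
Shipment 2: 0→2
Shipment 4: 2→9

9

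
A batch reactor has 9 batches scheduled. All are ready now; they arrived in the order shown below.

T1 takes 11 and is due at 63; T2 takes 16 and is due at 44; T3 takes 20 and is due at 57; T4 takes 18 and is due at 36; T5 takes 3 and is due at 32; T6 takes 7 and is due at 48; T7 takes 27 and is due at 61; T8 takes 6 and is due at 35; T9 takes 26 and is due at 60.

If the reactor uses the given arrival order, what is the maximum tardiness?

FIFO (arrival order): T1 T2 T3 T4 T5 T6 T7 T8 T9.
T1: 0→11, due 63, tardiness 0
T2: 11→27, due 44, tardiness 0
T3: 27→47, due 57, tardiness 0
T4: 47→65, due 36, tardiness 29
T5: 65→68, due 32, tardiness 36
T6: 68→75, due 48, tardiness 27
T7: 75→102, due 61, tardiness 41
T8: 102→108, due 35, tardiness 73
T9: 108→134, due 60, tardiness 74
Maximum = 74.

74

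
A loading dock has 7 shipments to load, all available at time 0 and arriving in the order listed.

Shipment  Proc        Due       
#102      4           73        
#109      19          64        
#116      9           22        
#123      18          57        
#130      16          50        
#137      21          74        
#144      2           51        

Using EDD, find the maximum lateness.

15

EDD (increasing due date): #116 #130 #144 #123 #109 #102 #137.
#116: 0→9, due 22, lateness -13
#130: 9→25, due 50, lateness -25
#144: 25→27, due 51, lateness -24
#123: 27→45, due 57, lateness -12
#109: 45→64, due 64, lateness 0
#102: 64→68, due 73, lateness -5
#137: 68→89, due 74, lateness 15
Maximum = 15.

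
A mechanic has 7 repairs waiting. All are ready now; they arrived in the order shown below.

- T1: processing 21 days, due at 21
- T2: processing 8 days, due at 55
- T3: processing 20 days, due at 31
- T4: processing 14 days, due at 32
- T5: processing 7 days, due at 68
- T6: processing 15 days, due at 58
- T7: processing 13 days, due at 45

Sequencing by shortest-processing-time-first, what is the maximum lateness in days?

77

SPT (increasing processing time): T5 T2 T7 T4 T6 T3 T1.
T5: 0→7, due 68, lateness -61
T2: 7→15, due 55, lateness -40
T7: 15→28, due 45, lateness -17
T4: 28→42, due 32, lateness 10
T6: 42→57, due 58, lateness -1
T3: 57→77, due 31, lateness 46
T1: 77→98, due 21, lateness 77
Maximum = 77.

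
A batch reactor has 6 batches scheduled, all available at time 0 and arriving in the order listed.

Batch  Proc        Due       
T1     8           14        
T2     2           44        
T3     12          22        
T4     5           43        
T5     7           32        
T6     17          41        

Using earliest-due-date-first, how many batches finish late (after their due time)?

3

EDD (increasing due date): T1 T3 T5 T6 T4 T2.
T1: 0→8, due 14, tardiness 0
T3: 8→20, due 22, tardiness 0
T5: 20→27, due 32, tardiness 0
T6: 27→44, due 41, tardiness 3
T4: 44→49, due 43, tardiness 6
T2: 49→51, due 44, tardiness 7
Late batches: 3.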